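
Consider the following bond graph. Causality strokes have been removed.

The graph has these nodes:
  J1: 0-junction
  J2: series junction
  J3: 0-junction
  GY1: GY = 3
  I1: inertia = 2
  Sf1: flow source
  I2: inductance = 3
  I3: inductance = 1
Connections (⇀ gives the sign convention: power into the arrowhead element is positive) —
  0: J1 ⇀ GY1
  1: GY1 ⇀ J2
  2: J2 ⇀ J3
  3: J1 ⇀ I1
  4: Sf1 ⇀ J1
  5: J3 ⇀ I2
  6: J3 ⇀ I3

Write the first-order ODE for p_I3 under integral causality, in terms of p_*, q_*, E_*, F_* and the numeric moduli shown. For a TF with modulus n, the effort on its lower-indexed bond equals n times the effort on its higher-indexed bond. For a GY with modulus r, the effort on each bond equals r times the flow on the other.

dp_I3/dt = 3*F_Sf1 - 3*p_I1/2

#4 stroke→Sf1  (source Sf1 imposes f)
#3 stroke→I1  (prefer integral on I1)
#0 stroke→J1  (closing 0-jn rule on J1)
#1 stroke→J2  (GY1: gyrator matches bond 0)
#2 stroke→J3  (only one flow-in slot at J2)
#5 stroke→I2  (0-jn J3 has e-setter on 2)
#6 stroke→I3  (J3 effort already set via bond 2)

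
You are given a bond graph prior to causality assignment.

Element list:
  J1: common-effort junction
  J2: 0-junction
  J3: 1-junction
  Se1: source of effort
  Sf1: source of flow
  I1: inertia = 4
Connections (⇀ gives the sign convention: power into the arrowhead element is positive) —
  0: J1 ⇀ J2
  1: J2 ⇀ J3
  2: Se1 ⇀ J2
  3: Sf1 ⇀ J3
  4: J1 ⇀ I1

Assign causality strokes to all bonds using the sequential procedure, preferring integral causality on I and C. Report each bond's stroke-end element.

b0 stroke→J1
b1 stroke→J3
b2 stroke→J2
b3 stroke→Sf1
b4 stroke→I1

β2 |J2  (Se1 fixes effort; stroke away)
β3 |Sf1  (Sf1 (Sf) sets flow on bond)
β0 |J1  (J2 effort already set via bond 2)
β1 |J3  (0-jn J2 has e-setter on 2)
β4 |I1  (J1: bond 0 brought effort, rest push out)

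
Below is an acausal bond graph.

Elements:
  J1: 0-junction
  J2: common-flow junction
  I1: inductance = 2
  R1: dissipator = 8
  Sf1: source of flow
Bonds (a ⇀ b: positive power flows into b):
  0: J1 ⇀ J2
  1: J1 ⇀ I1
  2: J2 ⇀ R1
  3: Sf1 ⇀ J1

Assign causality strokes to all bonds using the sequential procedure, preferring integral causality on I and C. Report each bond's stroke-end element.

#0 |J1
#1 |I1
#2 |J2
#3 |Sf1

#3 →Sf1  (source Sf1 imposes f)
#1 →I1  (I1 integral (f out))
#0 →J1  (closing 0-jn rule on J1)
#2 →J2  (1-jn J2 has f-setter on 0)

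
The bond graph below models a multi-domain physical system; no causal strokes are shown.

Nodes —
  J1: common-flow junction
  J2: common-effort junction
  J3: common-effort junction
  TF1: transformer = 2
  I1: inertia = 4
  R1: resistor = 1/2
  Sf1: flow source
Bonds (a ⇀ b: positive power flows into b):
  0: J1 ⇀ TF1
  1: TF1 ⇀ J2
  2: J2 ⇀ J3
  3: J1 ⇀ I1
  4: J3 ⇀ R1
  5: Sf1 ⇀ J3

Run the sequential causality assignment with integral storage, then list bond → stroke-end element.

#5 →Sf1  (Sf1 fixes flow; stroke at Sf1)
#3 →I1  (I1 integral (f out))
#0 →J1  (common-f at J1 fixed by 3)
#1 →TF1  (TF1: transformer flips bond 0)
#2 →J2  (J2: last free bond brings effort in)
#4 →J3  (only one effort-in slot at J3)

b0 →J1
b1 →TF1
b2 →J2
b3 →I1
b4 →J3
b5 →Sf1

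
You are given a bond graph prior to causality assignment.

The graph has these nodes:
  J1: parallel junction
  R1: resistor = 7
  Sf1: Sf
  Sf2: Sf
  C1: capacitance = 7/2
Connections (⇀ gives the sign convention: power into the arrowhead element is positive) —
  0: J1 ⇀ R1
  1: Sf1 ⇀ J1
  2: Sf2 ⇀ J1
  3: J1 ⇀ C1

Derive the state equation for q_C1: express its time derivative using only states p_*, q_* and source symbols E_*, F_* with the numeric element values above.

#1 |Sf1  (Sf1: flow source, stroke at near end)
#2 |Sf2  (Sf2 fixes flow; stroke at Sf2)
#3 |J1  (C1: C, integral causality)
#0 |R1  (J1: bond 3 brought effort, rest push out)

dq_C1/dt = F_Sf1 + F_Sf2 - 2*q_C1/49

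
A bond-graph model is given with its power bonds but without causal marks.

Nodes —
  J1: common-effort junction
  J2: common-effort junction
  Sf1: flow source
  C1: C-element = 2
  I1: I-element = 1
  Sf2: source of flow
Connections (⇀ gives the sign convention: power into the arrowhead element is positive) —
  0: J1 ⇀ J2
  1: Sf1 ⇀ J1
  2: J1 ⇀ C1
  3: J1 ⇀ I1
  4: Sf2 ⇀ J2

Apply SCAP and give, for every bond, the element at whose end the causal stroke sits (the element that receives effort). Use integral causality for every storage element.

β0 stroke→J2
β1 stroke→Sf1
β2 stroke→J1
β3 stroke→I1
β4 stroke→Sf2

b1 stroke→Sf1  (Sf1: flow source, stroke at near end)
b4 stroke→Sf2  (Sf2 (Sf) sets flow on bond)
b0 stroke→J2  (only one effort-in slot at J2)
b2 stroke→J1  (C1: C, integral causality)
b3 stroke→I1  (common-e at J1 fixed by 2)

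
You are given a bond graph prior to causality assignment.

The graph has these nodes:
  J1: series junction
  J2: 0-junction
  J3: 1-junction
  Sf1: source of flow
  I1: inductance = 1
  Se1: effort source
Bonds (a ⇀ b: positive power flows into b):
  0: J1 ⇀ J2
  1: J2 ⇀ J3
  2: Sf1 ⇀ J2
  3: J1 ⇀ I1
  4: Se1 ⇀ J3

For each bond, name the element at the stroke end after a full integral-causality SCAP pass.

β2 stroke→Sf1  (Sf1 fixes flow; stroke at Sf1)
β4 stroke→J3  (Se1 (Se) sets effort on bond)
β1 stroke→J2  (only one flow-in slot at J3)
β0 stroke→J1  (J2 effort already set via bond 1)
β3 stroke→I1  (J1: last free bond brings flow in)

bond 0 |J1
bond 1 |J2
bond 2 |Sf1
bond 3 |I1
bond 4 |J3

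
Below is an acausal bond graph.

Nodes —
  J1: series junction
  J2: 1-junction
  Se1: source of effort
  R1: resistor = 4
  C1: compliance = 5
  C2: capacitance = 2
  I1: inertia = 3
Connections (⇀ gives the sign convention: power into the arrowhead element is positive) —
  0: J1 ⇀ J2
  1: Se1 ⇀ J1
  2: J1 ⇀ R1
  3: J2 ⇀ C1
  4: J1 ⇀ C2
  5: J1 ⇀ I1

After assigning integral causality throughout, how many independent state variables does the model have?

β1 →J1  (Se1: effort source, stroke at far end)
β3 →J2  (C1 outputs effort q/C1)
β0 →J1  (closing 1-jn rule on J2)
β4 →J1  (C2: C, integral causality)
β5 →I1  (I1: I, integral causality)
β2 →J1  (J1 flow already set via bond 5)

3  (C1, C2, I1 all integral)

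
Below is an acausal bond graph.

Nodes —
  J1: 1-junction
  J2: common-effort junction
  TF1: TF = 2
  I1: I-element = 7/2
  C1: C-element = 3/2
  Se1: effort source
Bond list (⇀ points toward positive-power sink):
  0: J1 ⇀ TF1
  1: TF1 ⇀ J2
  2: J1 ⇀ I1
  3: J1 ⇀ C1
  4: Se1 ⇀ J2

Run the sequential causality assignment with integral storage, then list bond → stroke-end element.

b4 stroke at J2  (Se1 fixes effort; stroke away)
b1 stroke at TF1  (0-jn J2 has e-setter on 4)
b0 stroke at J1  (TF1 one-in-one-out from 1)
b2 stroke at I1  (I1 outputs flow p/I1)
b3 stroke at J1  (J1: bond 2 brought flow, rest push out)

β0 stroke→J1
β1 stroke→TF1
β2 stroke→I1
β3 stroke→J1
β4 stroke→J2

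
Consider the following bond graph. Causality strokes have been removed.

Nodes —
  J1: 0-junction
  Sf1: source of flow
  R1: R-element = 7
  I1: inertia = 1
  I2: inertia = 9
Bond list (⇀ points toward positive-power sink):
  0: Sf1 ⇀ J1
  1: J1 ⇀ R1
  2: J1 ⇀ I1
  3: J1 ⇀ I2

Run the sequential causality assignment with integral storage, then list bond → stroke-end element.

b0 stroke at Sf1  (Sf1 fixes flow; stroke at Sf1)
b2 stroke at I1  (prefer integral on I1)
b3 stroke at I2  (I2 integral (f out))
b1 stroke at J1  (only one effort-in slot at J1)

β0 |Sf1
β1 |J1
β2 |I1
β3 |I2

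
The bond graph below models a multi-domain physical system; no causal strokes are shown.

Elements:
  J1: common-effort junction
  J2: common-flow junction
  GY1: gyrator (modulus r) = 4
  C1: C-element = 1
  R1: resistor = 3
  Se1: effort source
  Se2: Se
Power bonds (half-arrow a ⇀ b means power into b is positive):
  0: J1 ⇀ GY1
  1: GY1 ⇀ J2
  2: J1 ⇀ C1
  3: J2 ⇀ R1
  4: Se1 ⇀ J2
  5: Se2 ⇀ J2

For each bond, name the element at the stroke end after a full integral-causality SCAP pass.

#0 stroke→GY1
#1 stroke→GY1
#2 stroke→J1
#3 stroke→J2
#4 stroke→J2
#5 stroke→J2

#4 |J2  (Se1 fixes effort; stroke away)
#5 |J2  (Se2 fixes effort; stroke away)
#2 |J1  (C1 integral (e out))
#0 |GY1  (common-e at J1 fixed by 2)
#1 |GY1  (GY1: gyrator matches bond 0)
#3 |J2  (J2: bond 1 brought flow, rest push out)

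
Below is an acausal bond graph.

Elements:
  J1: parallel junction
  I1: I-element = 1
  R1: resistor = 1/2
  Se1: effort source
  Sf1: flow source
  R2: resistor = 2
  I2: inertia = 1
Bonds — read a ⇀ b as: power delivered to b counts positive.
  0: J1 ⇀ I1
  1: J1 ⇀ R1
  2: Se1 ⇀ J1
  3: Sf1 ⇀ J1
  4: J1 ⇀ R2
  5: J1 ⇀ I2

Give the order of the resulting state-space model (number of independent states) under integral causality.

2  (I1, I2 all integral)

b2 stroke at J1  (source Se1 imposes e)
b3 stroke at Sf1  (source Sf1 imposes f)
b0 stroke at I1  (0-jn J1 has e-setter on 2)
b1 stroke at R1  (common-e at J1 fixed by 2)
b4 stroke at R2  (0-jn J1 has e-setter on 2)
b5 stroke at I2  (J1: bond 2 brought effort, rest push out)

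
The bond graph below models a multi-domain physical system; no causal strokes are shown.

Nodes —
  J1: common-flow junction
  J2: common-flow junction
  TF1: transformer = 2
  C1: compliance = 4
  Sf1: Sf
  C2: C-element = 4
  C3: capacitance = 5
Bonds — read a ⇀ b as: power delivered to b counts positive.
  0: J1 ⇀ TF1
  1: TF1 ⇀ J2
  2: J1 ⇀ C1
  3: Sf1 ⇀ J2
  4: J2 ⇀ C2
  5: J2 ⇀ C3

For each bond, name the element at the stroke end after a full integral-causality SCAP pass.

b0 |TF1
b1 |J2
b2 |J1
b3 |Sf1
b4 |J2
b5 |J2

#3 stroke→Sf1  (Sf1: flow source, stroke at near end)
#1 stroke→J2  (1-jn J2 has f-setter on 3)
#4 stroke→J2  (J2: bond 3 brought flow, rest push out)
#5 stroke→J2  (1-jn J2 has f-setter on 3)
#0 stroke→TF1  (through TF1, causality passes straight; one stroke at TF1)
#2 stroke→J1  (common-f at J1 fixed by 0)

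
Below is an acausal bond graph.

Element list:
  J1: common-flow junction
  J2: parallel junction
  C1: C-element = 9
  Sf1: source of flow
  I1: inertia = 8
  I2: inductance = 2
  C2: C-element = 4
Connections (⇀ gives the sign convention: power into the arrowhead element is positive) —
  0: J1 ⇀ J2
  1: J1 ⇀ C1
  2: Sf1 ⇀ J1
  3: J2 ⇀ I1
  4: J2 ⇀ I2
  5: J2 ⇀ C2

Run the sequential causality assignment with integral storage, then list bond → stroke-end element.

bond 0 stroke at J1
bond 1 stroke at J1
bond 2 stroke at Sf1
bond 3 stroke at I1
bond 4 stroke at I2
bond 5 stroke at J2

#2 |Sf1  (Sf1 fixes flow; stroke at Sf1)
#0 |J1  (J1 flow already set via bond 2)
#1 |J1  (J1 flow already set via bond 2)
#3 |I1  (prefer integral on I1)
#4 |I2  (prefer integral on I2)
#5 |J2  (J2: last free bond brings effort in)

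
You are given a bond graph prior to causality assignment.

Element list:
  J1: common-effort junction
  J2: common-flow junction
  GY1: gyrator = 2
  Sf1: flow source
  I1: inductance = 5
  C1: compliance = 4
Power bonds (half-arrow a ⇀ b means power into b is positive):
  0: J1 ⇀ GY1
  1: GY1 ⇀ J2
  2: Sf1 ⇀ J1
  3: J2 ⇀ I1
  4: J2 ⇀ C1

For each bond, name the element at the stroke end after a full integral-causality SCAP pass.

b2 stroke at Sf1  (Sf1 fixes flow; stroke at Sf1)
b0 stroke at J1  (J1: last free bond brings effort in)
b1 stroke at J2  (GY1 both-in/both-out from 0)
b3 stroke at I1  (I1: I, integral causality)
b4 stroke at J2  (common-f at J2 fixed by 3)

bond 0 stroke→J1
bond 1 stroke→J2
bond 2 stroke→Sf1
bond 3 stroke→I1
bond 4 stroke→J2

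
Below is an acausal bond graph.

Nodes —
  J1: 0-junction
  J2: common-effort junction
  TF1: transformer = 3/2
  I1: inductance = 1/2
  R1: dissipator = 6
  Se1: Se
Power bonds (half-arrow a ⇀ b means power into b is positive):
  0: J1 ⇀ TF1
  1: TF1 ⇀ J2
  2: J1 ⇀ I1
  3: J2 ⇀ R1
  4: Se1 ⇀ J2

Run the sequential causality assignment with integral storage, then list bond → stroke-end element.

b0 →J1
b1 →TF1
b2 →I1
b3 →R1
b4 →J2

#4 |J2  (Se1 (Se) sets effort on bond)
#1 |TF1  (common-e at J2 fixed by 4)
#3 |R1  (J2 effort already set via bond 4)
#0 |J1  (through TF1, causality passes straight; one stroke at TF1)
#2 |I1  (J1 effort already set via bond 0)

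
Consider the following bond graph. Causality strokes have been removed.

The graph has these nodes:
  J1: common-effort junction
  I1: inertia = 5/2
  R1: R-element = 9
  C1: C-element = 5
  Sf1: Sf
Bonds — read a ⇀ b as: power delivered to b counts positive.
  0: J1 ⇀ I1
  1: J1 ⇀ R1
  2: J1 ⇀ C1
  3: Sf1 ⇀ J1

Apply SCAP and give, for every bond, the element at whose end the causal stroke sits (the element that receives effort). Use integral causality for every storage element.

#3 |Sf1  (Sf1 fixes flow; stroke at Sf1)
#0 |I1  (prefer integral on I1)
#2 |J1  (C1 integral (e out))
#1 |R1  (J1 effort already set via bond 2)

bond 0 stroke at I1
bond 1 stroke at R1
bond 2 stroke at J1
bond 3 stroke at Sf1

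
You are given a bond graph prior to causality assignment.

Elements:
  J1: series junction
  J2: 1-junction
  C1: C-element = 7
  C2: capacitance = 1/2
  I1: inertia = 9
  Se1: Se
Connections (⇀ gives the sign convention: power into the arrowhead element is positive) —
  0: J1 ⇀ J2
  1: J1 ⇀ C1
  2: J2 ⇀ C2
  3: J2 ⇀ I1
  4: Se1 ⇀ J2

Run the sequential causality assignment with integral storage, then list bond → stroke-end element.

b0 stroke→J2
b1 stroke→J1
b2 stroke→J2
b3 stroke→I1
b4 stroke→J2

bond 4 stroke at J2  (Se1 (Se) sets effort on bond)
bond 1 stroke at J1  (C1 outputs effort q/C1)
bond 0 stroke at J2  (only one flow-in slot at J1)
bond 2 stroke at J2  (C2: C, integral causality)
bond 3 stroke at I1  (J2 needs exactly one f-in)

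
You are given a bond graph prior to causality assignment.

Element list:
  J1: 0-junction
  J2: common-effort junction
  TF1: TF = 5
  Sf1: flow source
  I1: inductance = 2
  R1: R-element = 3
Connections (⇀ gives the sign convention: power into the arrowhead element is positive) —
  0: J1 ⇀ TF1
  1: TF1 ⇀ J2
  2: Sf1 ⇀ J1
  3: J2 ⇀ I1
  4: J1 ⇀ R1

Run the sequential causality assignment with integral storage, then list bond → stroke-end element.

#2 stroke at Sf1  (Sf1: flow source, stroke at near end)
#3 stroke at I1  (I1 outputs flow p/I1)
#1 stroke at J2  (closing 0-jn rule on J2)
#0 stroke at TF1  (TF1 one-in-one-out from 1)
#4 stroke at J1  (closing 0-jn rule on J1)

#0 stroke at TF1
#1 stroke at J2
#2 stroke at Sf1
#3 stroke at I1
#4 stroke at J1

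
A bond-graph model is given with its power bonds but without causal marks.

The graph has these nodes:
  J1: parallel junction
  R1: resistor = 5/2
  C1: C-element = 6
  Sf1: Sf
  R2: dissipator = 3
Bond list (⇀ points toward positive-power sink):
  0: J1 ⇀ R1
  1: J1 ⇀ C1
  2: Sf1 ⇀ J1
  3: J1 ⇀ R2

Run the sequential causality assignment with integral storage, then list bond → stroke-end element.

β2 |Sf1  (Sf1: flow source, stroke at near end)
β1 |J1  (prefer integral on C1)
β0 |R1  (J1 effort already set via bond 1)
β3 |R2  (J1 effort already set via bond 1)

#0 stroke→R1
#1 stroke→J1
#2 stroke→Sf1
#3 stroke→R2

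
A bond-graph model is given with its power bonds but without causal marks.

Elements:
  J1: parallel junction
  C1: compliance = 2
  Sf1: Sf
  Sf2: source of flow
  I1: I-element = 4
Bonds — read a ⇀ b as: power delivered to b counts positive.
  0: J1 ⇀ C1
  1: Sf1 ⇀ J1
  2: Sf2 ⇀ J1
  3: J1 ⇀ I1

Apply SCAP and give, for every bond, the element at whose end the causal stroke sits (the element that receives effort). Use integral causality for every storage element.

b1 stroke→Sf1  (source Sf1 imposes f)
b2 stroke→Sf2  (Sf2: flow source, stroke at near end)
b0 stroke→J1  (C1 outputs effort q/C1)
b3 stroke→I1  (0-jn J1 has e-setter on 0)

b0 stroke→J1
b1 stroke→Sf1
b2 stroke→Sf2
b3 stroke→I1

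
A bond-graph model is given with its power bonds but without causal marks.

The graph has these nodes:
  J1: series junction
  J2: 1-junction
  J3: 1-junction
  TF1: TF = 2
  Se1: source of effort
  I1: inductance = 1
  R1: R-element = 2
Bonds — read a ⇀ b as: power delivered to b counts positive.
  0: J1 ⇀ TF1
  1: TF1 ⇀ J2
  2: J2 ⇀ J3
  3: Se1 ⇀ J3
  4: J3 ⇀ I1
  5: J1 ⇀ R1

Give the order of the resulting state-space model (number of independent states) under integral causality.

b3 stroke at J3  (Se1: effort source, stroke at far end)
b4 stroke at I1  (prefer integral on I1)
b2 stroke at J3  (J3: bond 4 brought flow, rest push out)
b1 stroke at J2  (J2 flow already set via bond 2)
b0 stroke at TF1  (TF1 one-in-one-out from 1)
b5 stroke at J1  (J1 flow already set via bond 0)

1  (I1 all integral)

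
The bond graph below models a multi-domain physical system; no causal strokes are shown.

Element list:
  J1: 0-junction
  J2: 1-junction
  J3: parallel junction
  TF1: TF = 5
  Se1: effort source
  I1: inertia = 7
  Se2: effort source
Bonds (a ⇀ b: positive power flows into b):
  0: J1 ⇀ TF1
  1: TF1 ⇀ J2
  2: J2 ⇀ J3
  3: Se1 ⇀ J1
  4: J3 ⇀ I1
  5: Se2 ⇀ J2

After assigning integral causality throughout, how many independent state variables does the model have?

1  (I1 all integral)

bond 3 stroke→J1  (Se1: effort source, stroke at far end)
bond 5 stroke→J2  (Se2 fixes effort; stroke away)
bond 0 stroke→TF1  (0-jn J1 has e-setter on 3)
bond 1 stroke→J2  (TF1 one-in-one-out from 0)
bond 2 stroke→J3  (only one flow-in slot at J2)
bond 4 stroke→I1  (0-jn J3 has e-setter on 2)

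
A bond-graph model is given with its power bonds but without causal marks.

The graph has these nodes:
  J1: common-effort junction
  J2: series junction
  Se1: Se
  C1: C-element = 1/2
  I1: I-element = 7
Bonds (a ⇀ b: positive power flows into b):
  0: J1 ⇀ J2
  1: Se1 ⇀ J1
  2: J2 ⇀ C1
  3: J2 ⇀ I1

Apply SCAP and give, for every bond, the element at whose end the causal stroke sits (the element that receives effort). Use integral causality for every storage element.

#1 →J1  (Se1: effort source, stroke at far end)
#0 →J2  (J1 effort already set via bond 1)
#2 →J2  (prefer integral on C1)
#3 →I1  (only one flow-in slot at J2)

#0 |J2
#1 |J1
#2 |J2
#3 |I1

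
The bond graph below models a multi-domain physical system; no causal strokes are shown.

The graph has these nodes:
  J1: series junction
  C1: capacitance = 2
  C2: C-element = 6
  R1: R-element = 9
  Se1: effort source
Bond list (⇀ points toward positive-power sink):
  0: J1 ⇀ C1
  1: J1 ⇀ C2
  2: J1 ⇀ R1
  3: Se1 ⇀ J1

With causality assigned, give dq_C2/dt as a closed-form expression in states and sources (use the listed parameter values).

dq_C2/dt = E_Se1/9 - q_C1/18 - q_C2/54

#3 →J1  (Se1 fixes effort; stroke away)
#0 →J1  (C1 integral (e out))
#1 →J1  (C2 outputs effort q/C2)
#2 →R1  (J1 needs exactly one f-in)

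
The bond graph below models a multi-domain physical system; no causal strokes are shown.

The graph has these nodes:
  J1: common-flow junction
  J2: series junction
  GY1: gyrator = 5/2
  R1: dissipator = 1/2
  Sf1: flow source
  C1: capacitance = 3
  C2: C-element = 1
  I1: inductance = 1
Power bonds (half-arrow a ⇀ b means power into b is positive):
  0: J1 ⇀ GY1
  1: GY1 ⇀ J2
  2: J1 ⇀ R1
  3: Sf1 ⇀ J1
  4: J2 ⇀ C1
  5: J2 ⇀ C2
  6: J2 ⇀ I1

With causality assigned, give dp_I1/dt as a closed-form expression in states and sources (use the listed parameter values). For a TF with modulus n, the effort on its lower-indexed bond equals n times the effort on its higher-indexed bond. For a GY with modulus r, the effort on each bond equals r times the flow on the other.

dp_I1/dt = 5*F_Sf1/2 - q_C1/3 - q_C2

bond 3 stroke→Sf1  (source Sf1 imposes f)
bond 0 stroke→J1  (J1: bond 3 brought flow, rest push out)
bond 2 stroke→J1  (J1: bond 3 brought flow, rest push out)
bond 1 stroke→J2  (GY1 both-in/both-out from 0)
bond 4 stroke→J2  (prefer integral on C1)
bond 5 stroke→J2  (C2 integral (e out))
bond 6 stroke→I1  (only one flow-in slot at J2)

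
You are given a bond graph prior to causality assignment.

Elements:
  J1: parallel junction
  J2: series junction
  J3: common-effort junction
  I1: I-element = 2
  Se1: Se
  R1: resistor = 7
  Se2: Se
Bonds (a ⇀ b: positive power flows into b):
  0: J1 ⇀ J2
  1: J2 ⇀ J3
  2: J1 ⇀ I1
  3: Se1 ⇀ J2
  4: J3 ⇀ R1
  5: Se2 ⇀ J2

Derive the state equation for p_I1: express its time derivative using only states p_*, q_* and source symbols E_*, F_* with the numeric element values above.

b3 stroke→J2  (Se1 (Se) sets effort on bond)
b5 stroke→J2  (Se2: effort source, stroke at far end)
b2 stroke→I1  (prefer integral on I1)
b0 stroke→J1  (only one effort-in slot at J1)
b1 stroke→J2  (common-f at J2 fixed by 0)
b4 stroke→J3  (closing 0-jn rule on J3)

dp_I1/dt = -E_Se1 - E_Se2 - 7*p_I1/2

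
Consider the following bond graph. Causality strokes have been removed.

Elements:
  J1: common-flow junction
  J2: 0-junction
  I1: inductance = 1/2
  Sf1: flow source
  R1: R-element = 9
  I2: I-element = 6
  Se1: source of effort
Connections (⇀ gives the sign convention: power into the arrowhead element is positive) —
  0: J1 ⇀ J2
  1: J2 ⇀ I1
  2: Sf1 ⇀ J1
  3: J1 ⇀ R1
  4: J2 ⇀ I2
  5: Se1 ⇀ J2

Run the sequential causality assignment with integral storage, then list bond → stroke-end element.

β2 →Sf1  (Sf1 (Sf) sets flow on bond)
β5 →J2  (Se1 fixes effort; stroke away)
β0 →J1  (common-f at J1 fixed by 2)
β3 →J1  (J1 flow already set via bond 2)
β1 →I1  (0-jn J2 has e-setter on 5)
β4 →I2  (J2: bond 5 brought effort, rest push out)

b0 |J1
b1 |I1
b2 |Sf1
b3 |J1
b4 |I2
b5 |J2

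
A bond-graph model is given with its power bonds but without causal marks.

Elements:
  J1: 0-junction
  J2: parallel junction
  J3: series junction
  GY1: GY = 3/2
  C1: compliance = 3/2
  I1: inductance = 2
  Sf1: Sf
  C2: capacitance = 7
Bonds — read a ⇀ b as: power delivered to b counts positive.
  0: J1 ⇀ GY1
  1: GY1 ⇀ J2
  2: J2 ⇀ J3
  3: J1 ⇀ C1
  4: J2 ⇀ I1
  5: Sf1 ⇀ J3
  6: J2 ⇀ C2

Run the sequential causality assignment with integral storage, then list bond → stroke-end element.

b0 stroke→GY1
b1 stroke→GY1
b2 stroke→J3
b3 stroke→J1
b4 stroke→I1
b5 stroke→Sf1
b6 stroke→J2

β5 stroke→Sf1  (Sf1 (Sf) sets flow on bond)
β2 stroke→J3  (J3: bond 5 brought flow, rest push out)
β3 stroke→J1  (C1 outputs effort q/C1)
β0 stroke→GY1  (J1: bond 3 brought effort, rest push out)
β1 stroke→GY1  (GY1 both-in/both-out from 0)
β4 stroke→I1  (I1 outputs flow p/I1)
β6 stroke→J2  (J2: last free bond brings effort in)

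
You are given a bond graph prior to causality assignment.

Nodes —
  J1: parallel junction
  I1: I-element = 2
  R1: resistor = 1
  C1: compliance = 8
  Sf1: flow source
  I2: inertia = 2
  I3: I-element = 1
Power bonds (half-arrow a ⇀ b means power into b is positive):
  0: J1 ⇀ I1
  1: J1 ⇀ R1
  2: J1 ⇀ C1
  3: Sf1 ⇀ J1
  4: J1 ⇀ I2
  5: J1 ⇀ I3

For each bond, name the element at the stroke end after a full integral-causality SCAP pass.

#3 stroke→Sf1  (Sf1 (Sf) sets flow on bond)
#0 stroke→I1  (I1 integral (f out))
#2 stroke→J1  (C1 outputs effort q/C1)
#1 stroke→R1  (0-jn J1 has e-setter on 2)
#4 stroke→I2  (common-e at J1 fixed by 2)
#5 stroke→I3  (0-jn J1 has e-setter on 2)

β0 stroke→I1
β1 stroke→R1
β2 stroke→J1
β3 stroke→Sf1
β4 stroke→I2
β5 stroke→I3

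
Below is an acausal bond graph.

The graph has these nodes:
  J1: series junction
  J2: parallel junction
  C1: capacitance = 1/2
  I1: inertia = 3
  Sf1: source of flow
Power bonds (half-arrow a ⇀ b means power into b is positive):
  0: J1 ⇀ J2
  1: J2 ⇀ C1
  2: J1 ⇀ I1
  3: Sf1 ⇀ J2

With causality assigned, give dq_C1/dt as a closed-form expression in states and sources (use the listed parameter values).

b3 stroke→Sf1  (source Sf1 imposes f)
b1 stroke→J2  (prefer integral on C1)
b0 stroke→J1  (J2: bond 1 brought effort, rest push out)
b2 stroke→I1  (closing 1-jn rule on J1)

dq_C1/dt = F_Sf1 + p_I1/3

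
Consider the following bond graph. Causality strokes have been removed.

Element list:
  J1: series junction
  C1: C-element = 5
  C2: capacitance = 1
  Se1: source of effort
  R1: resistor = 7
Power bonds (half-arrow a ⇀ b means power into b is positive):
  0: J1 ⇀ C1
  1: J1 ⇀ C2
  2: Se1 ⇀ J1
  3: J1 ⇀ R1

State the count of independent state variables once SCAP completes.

b2 |J1  (source Se1 imposes e)
b0 |J1  (C1 integral (e out))
b1 |J1  (C2 outputs effort q/C2)
b3 |R1  (closing 1-jn rule on J1)

2  (C1, C2 all integral)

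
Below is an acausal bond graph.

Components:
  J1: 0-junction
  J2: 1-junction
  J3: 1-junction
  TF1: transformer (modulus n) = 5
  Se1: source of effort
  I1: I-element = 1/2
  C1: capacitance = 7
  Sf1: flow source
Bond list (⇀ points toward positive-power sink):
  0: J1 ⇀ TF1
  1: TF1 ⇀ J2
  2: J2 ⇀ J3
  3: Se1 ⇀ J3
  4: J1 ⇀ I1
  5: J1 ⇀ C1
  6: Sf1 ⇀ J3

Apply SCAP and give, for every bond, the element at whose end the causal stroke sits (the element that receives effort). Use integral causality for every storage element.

β3 stroke→J3  (source Se1 imposes e)
β6 stroke→Sf1  (source Sf1 imposes f)
β2 stroke→J3  (J3 flow already set via bond 6)
β1 stroke→J2  (J2: bond 2 brought flow, rest push out)
β0 stroke→TF1  (TF1: transformer flips bond 1)
β4 stroke→I1  (I1 integral (f out))
β5 stroke→J1  (closing 0-jn rule on J1)

b0 →TF1
b1 →J2
b2 →J3
b3 →J3
b4 →I1
b5 →J1
b6 →Sf1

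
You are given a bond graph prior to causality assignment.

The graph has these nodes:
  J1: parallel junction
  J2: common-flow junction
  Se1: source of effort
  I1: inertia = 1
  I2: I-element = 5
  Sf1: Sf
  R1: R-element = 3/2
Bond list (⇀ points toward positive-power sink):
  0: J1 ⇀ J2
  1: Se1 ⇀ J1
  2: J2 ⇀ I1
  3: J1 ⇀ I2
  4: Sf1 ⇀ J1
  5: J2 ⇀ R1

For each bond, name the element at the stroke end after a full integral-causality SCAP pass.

β0 →J2
β1 →J1
β2 →I1
β3 →I2
β4 →Sf1
β5 →J2

bond 1 stroke→J1  (Se1: effort source, stroke at far end)
bond 4 stroke→Sf1  (Sf1: flow source, stroke at near end)
bond 0 stroke→J2  (common-e at J1 fixed by 1)
bond 3 stroke→I2  (J1 effort already set via bond 1)
bond 2 stroke→I1  (prefer integral on I1)
bond 5 stroke→J2  (J2 flow already set via bond 2)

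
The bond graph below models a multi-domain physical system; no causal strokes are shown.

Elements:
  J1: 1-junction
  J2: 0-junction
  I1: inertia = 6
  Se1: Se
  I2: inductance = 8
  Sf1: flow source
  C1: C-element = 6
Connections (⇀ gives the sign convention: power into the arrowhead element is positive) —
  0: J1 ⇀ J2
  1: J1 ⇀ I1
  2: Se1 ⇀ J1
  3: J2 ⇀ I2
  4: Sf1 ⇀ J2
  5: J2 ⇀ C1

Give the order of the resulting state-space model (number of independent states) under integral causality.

3  (C1, I1, I2 all integral)

β2 |J1  (Se1 (Se) sets effort on bond)
β4 |Sf1  (Sf1 (Sf) sets flow on bond)
β1 |I1  (I1: I, integral causality)
β0 |J1  (J1 flow already set via bond 1)
β3 |I2  (prefer integral on I2)
β5 |J2  (closing 0-jn rule on J2)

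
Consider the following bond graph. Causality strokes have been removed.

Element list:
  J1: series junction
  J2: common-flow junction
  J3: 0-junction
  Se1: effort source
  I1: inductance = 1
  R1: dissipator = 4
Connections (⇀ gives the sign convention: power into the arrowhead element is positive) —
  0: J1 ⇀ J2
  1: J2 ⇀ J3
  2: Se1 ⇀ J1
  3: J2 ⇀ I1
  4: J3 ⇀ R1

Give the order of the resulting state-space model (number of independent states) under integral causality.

1  (I1 all integral)

β2 →J1  (Se1 fixes effort; stroke away)
β0 →J2  (J1: last free bond brings flow in)
β3 →I1  (I1 outputs flow p/I1)
β1 →J2  (1-jn J2 has f-setter on 3)
β4 →J3  (J3: last free bond brings effort in)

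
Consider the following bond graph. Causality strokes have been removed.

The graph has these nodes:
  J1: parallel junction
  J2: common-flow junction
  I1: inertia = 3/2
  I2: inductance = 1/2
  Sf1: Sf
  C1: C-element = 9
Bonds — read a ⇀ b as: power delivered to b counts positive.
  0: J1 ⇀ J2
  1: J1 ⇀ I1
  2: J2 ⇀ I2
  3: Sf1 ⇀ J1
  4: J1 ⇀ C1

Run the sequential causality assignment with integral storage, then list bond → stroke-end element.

bond 0 |J2
bond 1 |I1
bond 2 |I2
bond 3 |Sf1
bond 4 |J1

bond 3 stroke→Sf1  (Sf1 fixes flow; stroke at Sf1)
bond 1 stroke→I1  (I1 outputs flow p/I1)
bond 2 stroke→I2  (I2 integral (f out))
bond 0 stroke→J2  (J2 flow already set via bond 2)
bond 4 stroke→J1  (only one effort-in slot at J1)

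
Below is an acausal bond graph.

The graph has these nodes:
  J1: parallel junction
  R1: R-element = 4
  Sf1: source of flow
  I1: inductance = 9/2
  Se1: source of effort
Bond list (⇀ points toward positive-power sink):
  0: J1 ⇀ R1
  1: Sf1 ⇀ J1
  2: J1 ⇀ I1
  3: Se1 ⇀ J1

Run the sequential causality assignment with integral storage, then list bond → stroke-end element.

β0 →R1
β1 →Sf1
β2 →I1
β3 →J1

b1 stroke→Sf1  (source Sf1 imposes f)
b3 stroke→J1  (source Se1 imposes e)
b0 stroke→R1  (J1: bond 3 brought effort, rest push out)
b2 stroke→I1  (J1: bond 3 brought effort, rest push out)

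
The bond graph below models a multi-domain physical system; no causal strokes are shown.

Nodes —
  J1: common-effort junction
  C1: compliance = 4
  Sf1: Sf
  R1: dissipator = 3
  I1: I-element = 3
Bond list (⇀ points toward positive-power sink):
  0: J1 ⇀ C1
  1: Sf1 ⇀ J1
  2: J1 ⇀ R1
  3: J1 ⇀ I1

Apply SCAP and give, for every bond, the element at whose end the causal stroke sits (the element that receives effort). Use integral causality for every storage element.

bond 1 |Sf1  (Sf1 fixes flow; stroke at Sf1)
bond 0 |J1  (C1: C, integral causality)
bond 2 |R1  (common-e at J1 fixed by 0)
bond 3 |I1  (0-jn J1 has e-setter on 0)

#0 stroke at J1
#1 stroke at Sf1
#2 stroke at R1
#3 stroke at I1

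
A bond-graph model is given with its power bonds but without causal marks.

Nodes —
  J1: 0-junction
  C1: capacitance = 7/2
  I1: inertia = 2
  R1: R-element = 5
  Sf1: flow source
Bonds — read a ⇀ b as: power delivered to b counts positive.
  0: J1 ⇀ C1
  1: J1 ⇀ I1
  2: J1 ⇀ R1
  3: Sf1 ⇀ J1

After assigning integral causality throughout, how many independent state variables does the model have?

β3 stroke→Sf1  (source Sf1 imposes f)
β0 stroke→J1  (C1 outputs effort q/C1)
β1 stroke→I1  (J1 effort already set via bond 0)
β2 stroke→R1  (J1: bond 0 brought effort, rest push out)

2  (C1, I1 all integral)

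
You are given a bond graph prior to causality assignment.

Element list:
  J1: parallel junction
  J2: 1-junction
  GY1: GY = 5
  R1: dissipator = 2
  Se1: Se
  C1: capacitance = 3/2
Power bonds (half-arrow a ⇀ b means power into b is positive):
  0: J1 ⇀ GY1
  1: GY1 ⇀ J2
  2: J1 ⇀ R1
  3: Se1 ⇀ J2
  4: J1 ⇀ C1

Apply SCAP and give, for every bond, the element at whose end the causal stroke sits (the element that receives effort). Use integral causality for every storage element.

bond 0 stroke at GY1
bond 1 stroke at GY1
bond 2 stroke at R1
bond 3 stroke at J2
bond 4 stroke at J1

bond 3 stroke→J2  (source Se1 imposes e)
bond 1 stroke→GY1  (J2 needs exactly one f-in)
bond 0 stroke→GY1  (through GY1, causality inverts; strokes same side of GY1)
bond 4 stroke→J1  (C1 outputs effort q/C1)
bond 2 stroke→R1  (J1 effort already set via bond 4)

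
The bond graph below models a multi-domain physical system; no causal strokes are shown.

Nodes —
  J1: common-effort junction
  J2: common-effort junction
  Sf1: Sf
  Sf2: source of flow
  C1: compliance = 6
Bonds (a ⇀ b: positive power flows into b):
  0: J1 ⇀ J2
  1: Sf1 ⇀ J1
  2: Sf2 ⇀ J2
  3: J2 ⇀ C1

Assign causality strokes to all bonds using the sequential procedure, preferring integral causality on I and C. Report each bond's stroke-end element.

bond 1 stroke at Sf1  (Sf1 fixes flow; stroke at Sf1)
bond 2 stroke at Sf2  (Sf2 (Sf) sets flow on bond)
bond 0 stroke at J1  (J1: last free bond brings effort in)
bond 3 stroke at J2  (only one effort-in slot at J2)

β0 stroke→J1
β1 stroke→Sf1
β2 stroke→Sf2
β3 stroke→J2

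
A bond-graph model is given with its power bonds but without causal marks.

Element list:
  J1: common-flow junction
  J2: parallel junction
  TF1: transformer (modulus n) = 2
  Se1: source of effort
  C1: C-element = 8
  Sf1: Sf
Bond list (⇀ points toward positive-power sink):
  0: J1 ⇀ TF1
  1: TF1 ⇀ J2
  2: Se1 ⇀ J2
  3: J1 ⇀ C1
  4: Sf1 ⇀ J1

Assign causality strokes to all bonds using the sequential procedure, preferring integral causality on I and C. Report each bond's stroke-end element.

bond 0 stroke at J1
bond 1 stroke at TF1
bond 2 stroke at J2
bond 3 stroke at J1
bond 4 stroke at Sf1

b2 |J2  (Se1 (Se) sets effort on bond)
b4 |Sf1  (Sf1 (Sf) sets flow on bond)
b0 |J1  (J1 flow already set via bond 4)
b3 |J1  (J1: bond 4 brought flow, rest push out)
b1 |TF1  (J2 effort already set via bond 2)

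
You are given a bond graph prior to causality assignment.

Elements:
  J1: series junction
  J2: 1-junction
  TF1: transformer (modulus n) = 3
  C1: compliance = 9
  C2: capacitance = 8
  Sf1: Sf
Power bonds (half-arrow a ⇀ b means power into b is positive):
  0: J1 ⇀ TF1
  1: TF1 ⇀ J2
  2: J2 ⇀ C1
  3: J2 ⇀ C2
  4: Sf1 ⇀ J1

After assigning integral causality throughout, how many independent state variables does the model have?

2  (C1, C2 all integral)

#4 →Sf1  (Sf1 fixes flow; stroke at Sf1)
#0 →J1  (J1: bond 4 brought flow, rest push out)
#1 →TF1  (TF TF1: opposite of bond 0)
#2 →J2  (J2 flow already set via bond 1)
#3 →J2  (J2: bond 1 brought flow, rest push out)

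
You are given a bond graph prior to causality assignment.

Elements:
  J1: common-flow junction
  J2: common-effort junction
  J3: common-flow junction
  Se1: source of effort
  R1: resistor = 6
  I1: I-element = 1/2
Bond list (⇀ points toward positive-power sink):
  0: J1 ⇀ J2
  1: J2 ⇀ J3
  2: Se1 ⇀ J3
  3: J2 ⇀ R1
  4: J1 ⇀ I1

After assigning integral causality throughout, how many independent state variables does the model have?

β2 |J3  (source Se1 imposes e)
β1 |J2  (closing 1-jn rule on J3)
β0 |J1  (common-e at J2 fixed by 1)
β3 |R1  (J2 effort already set via bond 1)
β4 |I1  (closing 1-jn rule on J1)

1  (I1 all integral)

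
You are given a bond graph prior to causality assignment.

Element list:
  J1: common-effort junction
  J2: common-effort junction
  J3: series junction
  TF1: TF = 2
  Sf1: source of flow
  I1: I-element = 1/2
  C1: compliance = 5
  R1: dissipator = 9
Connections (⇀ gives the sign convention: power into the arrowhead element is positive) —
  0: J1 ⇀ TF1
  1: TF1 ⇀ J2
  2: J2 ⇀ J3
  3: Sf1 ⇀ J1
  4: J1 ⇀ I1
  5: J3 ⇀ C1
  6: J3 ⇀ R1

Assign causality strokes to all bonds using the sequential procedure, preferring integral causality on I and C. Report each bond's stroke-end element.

#0 stroke at J1
#1 stroke at TF1
#2 stroke at J2
#3 stroke at Sf1
#4 stroke at I1
#5 stroke at J3
#6 stroke at J3

#3 stroke at Sf1  (Sf1: flow source, stroke at near end)
#4 stroke at I1  (I1 outputs flow p/I1)
#0 stroke at J1  (closing 0-jn rule on J1)
#1 stroke at TF1  (through TF1, causality passes straight; one stroke at TF1)
#2 stroke at J2  (J2 needs exactly one e-in)
#5 stroke at J3  (J3: bond 2 brought flow, rest push out)
#6 stroke at J3  (J3 flow already set via bond 2)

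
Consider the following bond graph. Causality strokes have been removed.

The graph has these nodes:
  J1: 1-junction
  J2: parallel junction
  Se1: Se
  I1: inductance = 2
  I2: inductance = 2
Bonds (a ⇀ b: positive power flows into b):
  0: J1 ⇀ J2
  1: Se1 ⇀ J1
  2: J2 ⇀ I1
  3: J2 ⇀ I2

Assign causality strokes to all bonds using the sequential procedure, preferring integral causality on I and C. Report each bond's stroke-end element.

bond 1 →J1  (Se1 (Se) sets effort on bond)
bond 0 →J2  (J1: last free bond brings flow in)
bond 2 →I1  (0-jn J2 has e-setter on 0)
bond 3 →I2  (common-e at J2 fixed by 0)

bond 0 →J2
bond 1 →J1
bond 2 →I1
bond 3 →I2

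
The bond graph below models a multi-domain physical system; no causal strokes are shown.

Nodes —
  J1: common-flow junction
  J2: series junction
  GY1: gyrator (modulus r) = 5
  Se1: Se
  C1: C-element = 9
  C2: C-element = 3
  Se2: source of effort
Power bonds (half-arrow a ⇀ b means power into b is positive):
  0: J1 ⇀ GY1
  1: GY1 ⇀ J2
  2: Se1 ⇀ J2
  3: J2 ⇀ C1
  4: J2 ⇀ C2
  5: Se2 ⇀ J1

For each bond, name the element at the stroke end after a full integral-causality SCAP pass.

b2 stroke→J2  (Se1 fixes effort; stroke away)
b5 stroke→J1  (Se2: effort source, stroke at far end)
b0 stroke→GY1  (J1: last free bond brings flow in)
b1 stroke→GY1  (GY1: gyrator matches bond 0)
b3 stroke→J2  (1-jn J2 has f-setter on 1)
b4 stroke→J2  (common-f at J2 fixed by 1)

bond 0 →GY1
bond 1 →GY1
bond 2 →J2
bond 3 →J2
bond 4 →J2
bond 5 →J1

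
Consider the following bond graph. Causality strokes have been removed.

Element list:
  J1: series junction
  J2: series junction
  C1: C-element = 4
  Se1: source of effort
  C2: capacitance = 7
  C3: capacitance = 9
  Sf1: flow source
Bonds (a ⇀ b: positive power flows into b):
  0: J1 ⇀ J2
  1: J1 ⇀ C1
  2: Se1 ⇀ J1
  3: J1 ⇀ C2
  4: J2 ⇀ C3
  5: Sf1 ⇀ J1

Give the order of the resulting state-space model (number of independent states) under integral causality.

3  (C1, C2, C3 all integral)

β2 →J1  (Se1: effort source, stroke at far end)
β5 →Sf1  (source Sf1 imposes f)
β0 →J1  (J1: bond 5 brought flow, rest push out)
β1 →J1  (common-f at J1 fixed by 5)
β3 →J1  (J1: bond 5 brought flow, rest push out)
β4 →J2  (J2 flow already set via bond 0)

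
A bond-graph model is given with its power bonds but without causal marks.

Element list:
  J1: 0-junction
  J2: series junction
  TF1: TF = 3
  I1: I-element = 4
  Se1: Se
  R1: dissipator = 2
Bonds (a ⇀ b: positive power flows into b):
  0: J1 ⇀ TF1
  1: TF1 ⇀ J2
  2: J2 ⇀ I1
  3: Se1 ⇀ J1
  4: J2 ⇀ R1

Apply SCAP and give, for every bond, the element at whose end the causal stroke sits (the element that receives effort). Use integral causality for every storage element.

bond 3 stroke→J1  (Se1: effort source, stroke at far end)
bond 0 stroke→TF1  (0-jn J1 has e-setter on 3)
bond 1 stroke→J2  (TF1 one-in-one-out from 0)
bond 2 stroke→I1  (I1: I, integral causality)
bond 4 stroke→J2  (common-f at J2 fixed by 2)

β0 →TF1
β1 →J2
β2 →I1
β3 →J1
β4 →J2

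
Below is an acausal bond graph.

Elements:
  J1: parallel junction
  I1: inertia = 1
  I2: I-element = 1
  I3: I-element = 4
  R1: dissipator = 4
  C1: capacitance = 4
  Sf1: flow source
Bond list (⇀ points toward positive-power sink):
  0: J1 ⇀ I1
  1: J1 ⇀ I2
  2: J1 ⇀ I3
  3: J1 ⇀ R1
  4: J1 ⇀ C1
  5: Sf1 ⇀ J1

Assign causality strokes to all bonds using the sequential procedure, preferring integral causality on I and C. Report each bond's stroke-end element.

#0 |I1
#1 |I2
#2 |I3
#3 |R1
#4 |J1
#5 |Sf1

bond 5 stroke→Sf1  (source Sf1 imposes f)
bond 0 stroke→I1  (I1: I, integral causality)
bond 1 stroke→I2  (prefer integral on I2)
bond 2 stroke→I3  (I3 outputs flow p/I3)
bond 4 stroke→J1  (prefer integral on C1)
bond 3 stroke→R1  (J1: bond 4 brought effort, rest push out)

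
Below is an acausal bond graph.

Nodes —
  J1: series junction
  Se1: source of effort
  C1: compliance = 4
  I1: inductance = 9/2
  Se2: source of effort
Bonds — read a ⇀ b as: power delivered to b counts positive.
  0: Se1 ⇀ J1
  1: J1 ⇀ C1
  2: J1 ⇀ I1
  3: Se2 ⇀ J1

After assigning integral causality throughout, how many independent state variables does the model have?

#0 |J1  (Se1 fixes effort; stroke away)
#3 |J1  (Se2: effort source, stroke at far end)
#1 |J1  (C1 integral (e out))
#2 |I1  (only one flow-in slot at J1)

2  (C1, I1 all integral)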